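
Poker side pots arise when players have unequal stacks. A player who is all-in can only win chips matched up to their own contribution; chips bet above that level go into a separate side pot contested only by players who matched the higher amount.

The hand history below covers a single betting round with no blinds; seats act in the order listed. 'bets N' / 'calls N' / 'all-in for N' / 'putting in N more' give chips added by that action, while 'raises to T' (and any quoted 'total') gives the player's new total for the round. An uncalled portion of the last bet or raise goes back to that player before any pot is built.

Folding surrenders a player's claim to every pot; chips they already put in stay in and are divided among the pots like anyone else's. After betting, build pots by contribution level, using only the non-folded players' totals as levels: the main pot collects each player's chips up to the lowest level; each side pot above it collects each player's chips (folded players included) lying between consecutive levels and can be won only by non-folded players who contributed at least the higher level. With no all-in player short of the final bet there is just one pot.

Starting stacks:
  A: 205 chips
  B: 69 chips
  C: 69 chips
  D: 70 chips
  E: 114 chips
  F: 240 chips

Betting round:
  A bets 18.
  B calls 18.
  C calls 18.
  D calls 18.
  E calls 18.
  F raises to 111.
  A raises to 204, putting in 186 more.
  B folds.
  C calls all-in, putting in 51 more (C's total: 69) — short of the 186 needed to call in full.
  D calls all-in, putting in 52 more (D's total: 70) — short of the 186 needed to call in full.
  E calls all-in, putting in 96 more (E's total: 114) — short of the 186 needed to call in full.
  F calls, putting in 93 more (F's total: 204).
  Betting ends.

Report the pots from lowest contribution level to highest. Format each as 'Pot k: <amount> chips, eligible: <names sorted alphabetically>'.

Pot 1: 363 chips, eligible: A, C, D, E, F
Pot 2: 4 chips, eligible: A, D, E, F
Pot 3: 132 chips, eligible: A, E, F
Pot 4: 180 chips, eligible: A, F

Derivation:
Contributions: A=204, B=18, C=69, D=70, E=114, F=204
Folded: B
Pot levels (distinct totals of non-folded players): 69, 70, 114, 204
Layer 1-69: A 69 + B 18 + C 69 + D 69 + E 69 + F 69 = 363 chips; eligible A, C, D, E, F
Layer 70-70: 1 each from A, D, E, F = 1*4 = 4 chips; eligible A, D, E, F
Layer 71-114: 44 each from A, E, F = 44*3 = 132 chips; eligible A, E, F
Layer 115-204: 90 each from A, F = 90*2 = 180 chips; eligible A, F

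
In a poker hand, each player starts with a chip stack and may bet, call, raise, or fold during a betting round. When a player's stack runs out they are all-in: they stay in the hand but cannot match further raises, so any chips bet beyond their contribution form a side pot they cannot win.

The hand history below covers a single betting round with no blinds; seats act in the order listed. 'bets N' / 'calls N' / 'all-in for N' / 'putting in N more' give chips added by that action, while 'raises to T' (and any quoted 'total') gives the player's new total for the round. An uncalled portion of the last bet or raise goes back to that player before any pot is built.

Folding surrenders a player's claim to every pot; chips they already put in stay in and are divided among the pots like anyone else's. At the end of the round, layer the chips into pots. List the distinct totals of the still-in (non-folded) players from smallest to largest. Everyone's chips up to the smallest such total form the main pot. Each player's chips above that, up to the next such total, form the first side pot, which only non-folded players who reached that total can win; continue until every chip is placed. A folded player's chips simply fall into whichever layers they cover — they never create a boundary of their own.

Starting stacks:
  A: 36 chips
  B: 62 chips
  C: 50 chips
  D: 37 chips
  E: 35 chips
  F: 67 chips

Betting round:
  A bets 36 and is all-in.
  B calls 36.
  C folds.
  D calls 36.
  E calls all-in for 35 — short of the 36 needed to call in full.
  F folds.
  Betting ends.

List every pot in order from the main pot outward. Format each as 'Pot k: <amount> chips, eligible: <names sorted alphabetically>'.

Pot 1: 140 chips, eligible: A, B, D, E
Pot 2: 3 chips, eligible: A, B, D

Derivation:
Contributions: A=36, B=36, D=36, E=35
Folded: C, F
Pot levels (distinct totals of non-folded players): 35, 36
Layer 1-35: 35 each from A, B, D, E = 35*4 = 140 chips; eligible A, B, D, E
Layer 36-36: 1 each from A, B, D = 1*3 = 3 chips; eligible A, B, D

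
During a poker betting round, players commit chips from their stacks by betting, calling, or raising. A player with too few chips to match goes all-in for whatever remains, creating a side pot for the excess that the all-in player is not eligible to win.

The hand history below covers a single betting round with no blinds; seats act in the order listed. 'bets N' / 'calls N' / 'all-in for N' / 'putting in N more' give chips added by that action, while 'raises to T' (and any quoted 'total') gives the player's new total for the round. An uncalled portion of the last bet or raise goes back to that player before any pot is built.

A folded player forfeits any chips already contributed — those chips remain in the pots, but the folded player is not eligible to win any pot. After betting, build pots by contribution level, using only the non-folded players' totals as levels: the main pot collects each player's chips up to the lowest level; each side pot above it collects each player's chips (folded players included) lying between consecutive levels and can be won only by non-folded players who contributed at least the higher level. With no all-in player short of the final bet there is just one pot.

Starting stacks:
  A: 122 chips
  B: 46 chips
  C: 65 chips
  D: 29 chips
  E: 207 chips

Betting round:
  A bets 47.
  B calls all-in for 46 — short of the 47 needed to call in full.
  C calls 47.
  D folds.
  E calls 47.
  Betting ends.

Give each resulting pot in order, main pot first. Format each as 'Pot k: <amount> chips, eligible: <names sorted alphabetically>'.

Pot 1: 184 chips, eligible: A, B, C, E
Pot 2: 3 chips, eligible: A, C, E

Derivation:
Contributions: A=47, B=46, C=47, E=47
Folded: D
Pot levels (distinct totals of non-folded players): 46, 47
Layer 1-46: 46 each from A, B, C, E = 46*4 = 184 chips; eligible A, B, C, E
Layer 47-47: 1 each from A, C, E = 1*3 = 3 chips; eligible A, C, E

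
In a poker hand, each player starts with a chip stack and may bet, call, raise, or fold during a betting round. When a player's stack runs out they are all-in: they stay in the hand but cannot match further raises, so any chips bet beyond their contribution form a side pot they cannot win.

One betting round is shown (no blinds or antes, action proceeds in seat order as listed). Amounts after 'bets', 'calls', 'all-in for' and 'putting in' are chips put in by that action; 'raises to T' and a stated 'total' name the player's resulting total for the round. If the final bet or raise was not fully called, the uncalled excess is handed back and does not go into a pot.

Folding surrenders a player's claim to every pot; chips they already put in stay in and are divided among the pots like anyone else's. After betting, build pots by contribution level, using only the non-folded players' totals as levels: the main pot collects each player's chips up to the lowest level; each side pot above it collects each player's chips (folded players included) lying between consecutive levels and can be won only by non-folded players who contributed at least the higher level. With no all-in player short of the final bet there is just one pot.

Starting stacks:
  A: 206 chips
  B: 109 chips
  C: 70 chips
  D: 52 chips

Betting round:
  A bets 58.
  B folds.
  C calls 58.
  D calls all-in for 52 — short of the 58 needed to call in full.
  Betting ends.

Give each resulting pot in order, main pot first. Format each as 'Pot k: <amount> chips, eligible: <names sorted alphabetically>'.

Pot 1: 156 chips, eligible: A, C, D
Pot 2: 12 chips, eligible: A, C

Derivation:
Contributions: A=58, C=58, D=52
Folded: B
Pot levels (distinct totals of non-folded players): 52, 58
Layer 1-52: 52 each from A, C, D = 52*3 = 156 chips; eligible A, C, D
Layer 53-58: 6 each from A, C = 6*2 = 12 chips; eligible A, C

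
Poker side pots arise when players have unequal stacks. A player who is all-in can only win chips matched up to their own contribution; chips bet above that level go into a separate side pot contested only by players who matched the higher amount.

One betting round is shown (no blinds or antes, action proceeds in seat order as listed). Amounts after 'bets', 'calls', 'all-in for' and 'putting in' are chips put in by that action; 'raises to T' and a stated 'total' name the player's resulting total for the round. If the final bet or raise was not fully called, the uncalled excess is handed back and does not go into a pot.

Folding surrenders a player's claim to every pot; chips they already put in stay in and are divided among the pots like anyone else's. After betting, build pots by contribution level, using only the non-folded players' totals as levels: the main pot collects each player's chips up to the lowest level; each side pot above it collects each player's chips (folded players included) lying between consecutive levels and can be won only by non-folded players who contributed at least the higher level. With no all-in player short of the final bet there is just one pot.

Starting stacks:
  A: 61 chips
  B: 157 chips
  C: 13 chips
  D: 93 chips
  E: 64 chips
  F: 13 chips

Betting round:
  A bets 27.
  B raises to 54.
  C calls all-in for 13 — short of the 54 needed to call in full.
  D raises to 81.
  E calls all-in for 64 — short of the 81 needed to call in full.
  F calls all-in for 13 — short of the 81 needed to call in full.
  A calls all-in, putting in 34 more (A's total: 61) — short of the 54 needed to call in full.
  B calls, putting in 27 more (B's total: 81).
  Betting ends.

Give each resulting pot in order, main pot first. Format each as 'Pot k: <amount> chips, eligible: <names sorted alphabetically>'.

Pot 1: 78 chips, eligible: A, B, C, D, E, F
Pot 2: 192 chips, eligible: A, B, D, E
Pot 3: 9 chips, eligible: B, D, E
Pot 4: 34 chips, eligible: B, D

Derivation:
Contributions: A=61, B=81, C=13, D=81, E=64, F=13
Pot levels (distinct totals of non-folded players): 13, 61, 64, 81
Layer 1-13: 13 each from A, B, C, D, E, F = 13*6 = 78 chips; eligible A, B, C, D, E, F
Layer 14-61: 48 each from A, B, D, E = 48*4 = 192 chips; eligible A, B, D, E
Layer 62-64: 3 each from B, D, E = 3*3 = 9 chips; eligible B, D, E
Layer 65-81: 17 each from B, D = 17*2 = 34 chips; eligible B, D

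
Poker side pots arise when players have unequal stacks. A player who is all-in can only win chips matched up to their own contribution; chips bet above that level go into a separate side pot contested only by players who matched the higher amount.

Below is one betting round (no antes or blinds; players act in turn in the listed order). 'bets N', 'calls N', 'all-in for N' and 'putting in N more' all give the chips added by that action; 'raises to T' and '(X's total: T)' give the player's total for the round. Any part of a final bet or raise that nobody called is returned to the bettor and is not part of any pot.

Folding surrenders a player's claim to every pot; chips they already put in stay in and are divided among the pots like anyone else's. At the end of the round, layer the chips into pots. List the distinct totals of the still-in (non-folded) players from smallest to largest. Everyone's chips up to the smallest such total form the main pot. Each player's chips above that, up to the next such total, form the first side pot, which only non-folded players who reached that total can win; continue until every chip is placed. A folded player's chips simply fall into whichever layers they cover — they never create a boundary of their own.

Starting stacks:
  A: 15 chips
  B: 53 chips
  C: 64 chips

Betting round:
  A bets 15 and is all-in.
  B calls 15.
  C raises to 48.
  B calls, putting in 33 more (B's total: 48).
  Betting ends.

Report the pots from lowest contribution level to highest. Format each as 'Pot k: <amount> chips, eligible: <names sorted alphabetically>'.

Contributions: A=15, B=48, C=48
Pot levels (distinct totals of non-folded players): 15, 48
Layer 1-15: 15 each from A, B, C = 15*3 = 45 chips; eligible A, B, C
Layer 16-48: 33 each from B, C = 33*2 = 66 chips; eligible B, C

Pot 1: 45 chips, eligible: A, B, C
Pot 2: 66 chips, eligible: B, C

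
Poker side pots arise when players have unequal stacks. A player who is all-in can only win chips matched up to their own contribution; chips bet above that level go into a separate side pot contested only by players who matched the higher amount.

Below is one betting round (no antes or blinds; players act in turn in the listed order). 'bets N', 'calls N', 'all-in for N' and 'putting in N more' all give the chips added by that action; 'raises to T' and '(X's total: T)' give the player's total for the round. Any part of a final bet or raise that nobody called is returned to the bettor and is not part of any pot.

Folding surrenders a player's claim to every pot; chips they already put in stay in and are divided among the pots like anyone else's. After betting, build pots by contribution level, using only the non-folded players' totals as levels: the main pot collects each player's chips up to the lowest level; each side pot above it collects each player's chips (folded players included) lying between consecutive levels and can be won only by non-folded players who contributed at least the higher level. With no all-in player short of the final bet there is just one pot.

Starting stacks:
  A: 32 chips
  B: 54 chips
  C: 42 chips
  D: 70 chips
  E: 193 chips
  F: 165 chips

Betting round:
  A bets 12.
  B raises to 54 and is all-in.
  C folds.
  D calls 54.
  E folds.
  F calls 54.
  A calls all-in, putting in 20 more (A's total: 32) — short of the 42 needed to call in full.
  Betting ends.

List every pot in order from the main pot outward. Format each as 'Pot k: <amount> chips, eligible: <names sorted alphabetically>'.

Contributions: A=32, B=54, D=54, F=54
Folded: C, E
Pot levels (distinct totals of non-folded players): 32, 54
Layer 1-32: 32 each from A, B, D, F = 32*4 = 128 chips; eligible A, B, D, F
Layer 33-54: 22 each from B, D, F = 22*3 = 66 chips; eligible B, D, F

Pot 1: 128 chips, eligible: A, B, D, F
Pot 2: 66 chips, eligible: B, D, F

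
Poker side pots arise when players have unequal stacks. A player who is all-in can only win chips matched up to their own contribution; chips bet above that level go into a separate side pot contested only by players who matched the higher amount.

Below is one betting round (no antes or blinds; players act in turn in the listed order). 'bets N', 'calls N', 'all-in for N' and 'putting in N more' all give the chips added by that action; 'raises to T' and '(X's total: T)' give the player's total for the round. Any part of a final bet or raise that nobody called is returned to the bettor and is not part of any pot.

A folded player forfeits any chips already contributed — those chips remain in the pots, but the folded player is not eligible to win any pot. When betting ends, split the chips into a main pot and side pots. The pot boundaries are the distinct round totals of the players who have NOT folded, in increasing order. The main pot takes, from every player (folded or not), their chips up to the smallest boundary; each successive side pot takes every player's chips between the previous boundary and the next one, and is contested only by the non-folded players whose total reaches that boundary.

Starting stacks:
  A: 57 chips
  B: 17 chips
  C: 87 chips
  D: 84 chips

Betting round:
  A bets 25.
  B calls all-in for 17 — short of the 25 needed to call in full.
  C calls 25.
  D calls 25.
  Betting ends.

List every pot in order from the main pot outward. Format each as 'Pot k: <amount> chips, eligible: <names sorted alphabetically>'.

Pot 1: 68 chips, eligible: A, B, C, D
Pot 2: 24 chips, eligible: A, C, D

Derivation:
Contributions: A=25, B=17, C=25, D=25
Pot levels (distinct totals of non-folded players): 17, 25
Layer 1-17: 17 each from A, B, C, D = 17*4 = 68 chips; eligible A, B, C, D
Layer 18-25: 8 each from A, C, D = 8*3 = 24 chips; eligible A, C, D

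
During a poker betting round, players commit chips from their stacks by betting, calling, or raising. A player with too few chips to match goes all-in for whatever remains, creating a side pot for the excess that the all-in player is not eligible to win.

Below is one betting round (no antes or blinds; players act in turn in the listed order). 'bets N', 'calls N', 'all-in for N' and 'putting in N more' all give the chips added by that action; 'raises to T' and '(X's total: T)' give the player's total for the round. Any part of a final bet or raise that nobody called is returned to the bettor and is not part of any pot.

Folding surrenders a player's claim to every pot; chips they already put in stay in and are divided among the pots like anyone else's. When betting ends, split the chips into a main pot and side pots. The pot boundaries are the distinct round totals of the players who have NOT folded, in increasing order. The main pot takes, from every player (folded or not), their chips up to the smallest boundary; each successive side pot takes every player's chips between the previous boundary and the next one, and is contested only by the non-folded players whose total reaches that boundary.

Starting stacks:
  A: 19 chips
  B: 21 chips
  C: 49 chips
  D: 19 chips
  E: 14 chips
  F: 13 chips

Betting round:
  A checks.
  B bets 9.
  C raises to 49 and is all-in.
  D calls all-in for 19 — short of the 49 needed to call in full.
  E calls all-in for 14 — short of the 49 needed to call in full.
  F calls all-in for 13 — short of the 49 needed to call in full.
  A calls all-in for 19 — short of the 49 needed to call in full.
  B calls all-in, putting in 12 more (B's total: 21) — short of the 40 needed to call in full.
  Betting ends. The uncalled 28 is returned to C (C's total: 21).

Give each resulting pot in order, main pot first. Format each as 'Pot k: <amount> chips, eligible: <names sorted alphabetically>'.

Contributions (after 28 returned to C): A=19, B=21, C=21, D=19, E=14, F=13
Pot levels (distinct totals of non-folded players): 13, 14, 19, 21
Layer 1-13: 13 each from A, B, C, D, E, F = 13*6 = 78 chips; eligible A, B, C, D, E, F
Layer 14-14: 1 each from A, B, C, D, E = 1*5 = 5 chips; eligible A, B, C, D, E
Layer 15-19: 5 each from A, B, C, D = 5*4 = 20 chips; eligible A, B, C, D
Layer 20-21: 2 each from B, C = 2*2 = 4 chips; eligible B, C

Pot 1: 78 chips, eligible: A, B, C, D, E, F
Pot 2: 5 chips, eligible: A, B, C, D, E
Pot 3: 20 chips, eligible: A, B, C, D
Pot 4: 4 chips, eligible: B, C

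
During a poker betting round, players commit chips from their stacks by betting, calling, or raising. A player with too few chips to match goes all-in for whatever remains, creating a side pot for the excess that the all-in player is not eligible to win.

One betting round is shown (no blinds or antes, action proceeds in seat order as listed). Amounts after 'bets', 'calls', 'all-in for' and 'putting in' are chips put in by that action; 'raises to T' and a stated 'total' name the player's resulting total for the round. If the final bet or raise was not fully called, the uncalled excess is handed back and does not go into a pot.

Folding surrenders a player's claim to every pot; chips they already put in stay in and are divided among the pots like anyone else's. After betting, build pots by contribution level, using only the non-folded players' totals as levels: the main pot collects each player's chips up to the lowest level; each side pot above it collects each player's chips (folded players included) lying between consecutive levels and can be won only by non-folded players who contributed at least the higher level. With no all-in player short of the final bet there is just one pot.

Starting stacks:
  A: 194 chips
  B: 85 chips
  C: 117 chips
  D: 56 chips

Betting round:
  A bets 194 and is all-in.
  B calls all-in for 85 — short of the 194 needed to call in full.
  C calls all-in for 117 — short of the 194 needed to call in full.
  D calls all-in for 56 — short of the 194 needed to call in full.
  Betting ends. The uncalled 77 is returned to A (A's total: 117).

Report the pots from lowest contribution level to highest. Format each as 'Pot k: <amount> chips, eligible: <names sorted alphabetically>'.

Contributions (after 77 returned to A): A=117, B=85, C=117, D=56
Pot levels (distinct totals of non-folded players): 56, 85, 117
Layer 1-56: 56 each from A, B, C, D = 56*4 = 224 chips; eligible A, B, C, D
Layer 57-85: 29 each from A, B, C = 29*3 = 87 chips; eligible A, B, C
Layer 86-117: 32 each from A, C = 32*2 = 64 chips; eligible A, C

Pot 1: 224 chips, eligible: A, B, C, D
Pot 2: 87 chips, eligible: A, B, C
Pot 3: 64 chips, eligible: A, C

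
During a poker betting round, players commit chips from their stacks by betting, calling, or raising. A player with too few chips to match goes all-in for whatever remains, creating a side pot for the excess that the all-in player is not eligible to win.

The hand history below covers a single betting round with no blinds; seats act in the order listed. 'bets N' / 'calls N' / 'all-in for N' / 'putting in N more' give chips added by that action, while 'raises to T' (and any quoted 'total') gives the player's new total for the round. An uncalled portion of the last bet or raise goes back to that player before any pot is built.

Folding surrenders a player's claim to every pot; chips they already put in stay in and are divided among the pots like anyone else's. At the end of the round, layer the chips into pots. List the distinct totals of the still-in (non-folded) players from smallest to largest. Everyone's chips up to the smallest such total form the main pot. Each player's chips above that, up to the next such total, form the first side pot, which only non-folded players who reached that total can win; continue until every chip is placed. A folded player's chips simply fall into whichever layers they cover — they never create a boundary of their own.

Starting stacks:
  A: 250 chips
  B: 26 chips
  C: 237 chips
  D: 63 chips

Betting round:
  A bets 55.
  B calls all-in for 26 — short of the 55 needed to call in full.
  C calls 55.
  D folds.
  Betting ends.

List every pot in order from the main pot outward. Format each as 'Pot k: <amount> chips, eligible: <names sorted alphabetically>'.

Pot 1: 78 chips, eligible: A, B, C
Pot 2: 58 chips, eligible: A, C

Derivation:
Contributions: A=55, B=26, C=55
Folded: D
Pot levels (distinct totals of non-folded players): 26, 55
Layer 1-26: 26 each from A, B, C = 26*3 = 78 chips; eligible A, B, C
Layer 27-55: 29 each from A, C = 29*2 = 58 chips; eligible A, C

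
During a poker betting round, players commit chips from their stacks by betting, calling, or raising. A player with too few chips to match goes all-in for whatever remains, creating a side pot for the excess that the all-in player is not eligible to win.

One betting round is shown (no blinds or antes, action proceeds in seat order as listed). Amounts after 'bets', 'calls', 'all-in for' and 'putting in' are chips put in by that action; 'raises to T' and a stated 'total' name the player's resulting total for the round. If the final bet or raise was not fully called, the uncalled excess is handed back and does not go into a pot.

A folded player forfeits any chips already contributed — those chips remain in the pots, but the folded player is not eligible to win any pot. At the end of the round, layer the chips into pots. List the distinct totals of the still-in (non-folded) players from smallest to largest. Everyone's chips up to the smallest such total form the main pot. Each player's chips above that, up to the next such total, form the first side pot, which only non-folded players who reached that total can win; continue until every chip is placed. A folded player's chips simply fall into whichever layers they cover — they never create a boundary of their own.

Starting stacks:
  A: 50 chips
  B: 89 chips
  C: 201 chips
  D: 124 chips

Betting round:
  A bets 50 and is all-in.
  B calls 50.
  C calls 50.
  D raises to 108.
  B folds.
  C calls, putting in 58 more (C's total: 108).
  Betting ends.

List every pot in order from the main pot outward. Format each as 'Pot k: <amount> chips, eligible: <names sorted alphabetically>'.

Contributions: A=50, B=50, C=108, D=108
Folded: B
Pot levels (distinct totals of non-folded players): 50, 108
Layer 1-50: 50 each from A, B, C, D = 50*4 = 200 chips; eligible A, C, D
Layer 51-108: 58 each from C, D = 58*2 = 116 chips; eligible C, D

Pot 1: 200 chips, eligible: A, C, D
Pot 2: 116 chips, eligible: C, D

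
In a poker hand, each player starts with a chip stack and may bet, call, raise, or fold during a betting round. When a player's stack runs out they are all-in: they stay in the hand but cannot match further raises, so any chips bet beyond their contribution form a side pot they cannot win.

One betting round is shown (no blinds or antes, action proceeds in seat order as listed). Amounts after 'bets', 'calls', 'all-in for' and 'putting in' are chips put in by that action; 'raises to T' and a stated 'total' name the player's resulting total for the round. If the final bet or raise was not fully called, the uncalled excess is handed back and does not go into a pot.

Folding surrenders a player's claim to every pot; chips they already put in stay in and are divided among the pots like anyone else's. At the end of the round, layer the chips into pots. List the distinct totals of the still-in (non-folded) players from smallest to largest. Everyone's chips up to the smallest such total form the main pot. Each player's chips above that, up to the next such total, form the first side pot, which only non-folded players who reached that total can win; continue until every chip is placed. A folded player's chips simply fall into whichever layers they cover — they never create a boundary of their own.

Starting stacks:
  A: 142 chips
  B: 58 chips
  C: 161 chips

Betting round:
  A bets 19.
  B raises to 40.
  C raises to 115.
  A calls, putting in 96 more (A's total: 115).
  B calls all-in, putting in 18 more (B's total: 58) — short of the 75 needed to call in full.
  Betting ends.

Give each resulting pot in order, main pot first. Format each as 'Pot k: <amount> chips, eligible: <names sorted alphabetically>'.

Pot 1: 174 chips, eligible: A, B, C
Pot 2: 114 chips, eligible: A, C

Derivation:
Contributions: A=115, B=58, C=115
Pot levels (distinct totals of non-folded players): 58, 115
Layer 1-58: 58 each from A, B, C = 58*3 = 174 chips; eligible A, B, C
Layer 59-115: 57 each from A, C = 57*2 = 114 chips; eligible A, C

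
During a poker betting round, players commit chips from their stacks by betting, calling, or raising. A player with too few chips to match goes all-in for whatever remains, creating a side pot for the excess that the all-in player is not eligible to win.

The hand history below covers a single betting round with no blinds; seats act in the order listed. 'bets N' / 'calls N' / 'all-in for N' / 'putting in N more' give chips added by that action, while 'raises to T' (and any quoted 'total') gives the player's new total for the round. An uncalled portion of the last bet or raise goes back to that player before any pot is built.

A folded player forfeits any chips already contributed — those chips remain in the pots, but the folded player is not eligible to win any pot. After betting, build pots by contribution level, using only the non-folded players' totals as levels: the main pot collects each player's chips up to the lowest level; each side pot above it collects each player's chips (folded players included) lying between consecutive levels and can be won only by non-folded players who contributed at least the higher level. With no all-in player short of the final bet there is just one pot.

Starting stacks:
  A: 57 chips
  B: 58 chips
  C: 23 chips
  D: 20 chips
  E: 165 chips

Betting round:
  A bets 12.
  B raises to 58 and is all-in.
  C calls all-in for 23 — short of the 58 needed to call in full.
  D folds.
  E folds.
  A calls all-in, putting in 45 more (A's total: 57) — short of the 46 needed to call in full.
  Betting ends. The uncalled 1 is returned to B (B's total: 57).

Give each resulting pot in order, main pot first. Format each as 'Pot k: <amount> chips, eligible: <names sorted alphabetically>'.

Contributions (after 1 returned to B): A=57, B=57, C=23
Folded: D, E
Pot levels (distinct totals of non-folded players): 23, 57
Layer 1-23: 23 each from A, B, C = 23*3 = 69 chips; eligible A, B, C
Layer 24-57: 34 each from A, B = 34*2 = 68 chips; eligible A, B

Pot 1: 69 chips, eligible: A, B, C
Pot 2: 68 chips, eligible: A, B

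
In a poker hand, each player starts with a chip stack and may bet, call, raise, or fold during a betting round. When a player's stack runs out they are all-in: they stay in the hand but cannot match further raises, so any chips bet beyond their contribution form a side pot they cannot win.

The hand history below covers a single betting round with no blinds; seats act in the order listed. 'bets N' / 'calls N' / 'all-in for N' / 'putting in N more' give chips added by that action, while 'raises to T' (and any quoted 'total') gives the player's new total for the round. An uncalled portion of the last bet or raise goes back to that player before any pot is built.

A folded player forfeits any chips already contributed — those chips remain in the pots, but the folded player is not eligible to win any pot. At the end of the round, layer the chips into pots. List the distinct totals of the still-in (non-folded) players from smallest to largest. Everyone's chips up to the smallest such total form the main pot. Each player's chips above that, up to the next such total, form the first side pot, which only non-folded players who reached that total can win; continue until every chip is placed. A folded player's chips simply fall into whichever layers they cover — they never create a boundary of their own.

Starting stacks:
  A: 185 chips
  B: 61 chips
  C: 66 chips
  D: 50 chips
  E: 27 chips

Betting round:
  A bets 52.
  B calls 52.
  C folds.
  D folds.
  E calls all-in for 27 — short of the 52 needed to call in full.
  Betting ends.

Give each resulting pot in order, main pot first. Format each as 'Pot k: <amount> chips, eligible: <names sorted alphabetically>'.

Pot 1: 81 chips, eligible: A, B, E
Pot 2: 50 chips, eligible: A, B

Derivation:
Contributions: A=52, B=52, E=27
Folded: C, D
Pot levels (distinct totals of non-folded players): 27, 52
Layer 1-27: 27 each from A, B, E = 27*3 = 81 chips; eligible A, B, E
Layer 28-52: 25 each from A, B = 25*2 = 50 chips; eligible A, B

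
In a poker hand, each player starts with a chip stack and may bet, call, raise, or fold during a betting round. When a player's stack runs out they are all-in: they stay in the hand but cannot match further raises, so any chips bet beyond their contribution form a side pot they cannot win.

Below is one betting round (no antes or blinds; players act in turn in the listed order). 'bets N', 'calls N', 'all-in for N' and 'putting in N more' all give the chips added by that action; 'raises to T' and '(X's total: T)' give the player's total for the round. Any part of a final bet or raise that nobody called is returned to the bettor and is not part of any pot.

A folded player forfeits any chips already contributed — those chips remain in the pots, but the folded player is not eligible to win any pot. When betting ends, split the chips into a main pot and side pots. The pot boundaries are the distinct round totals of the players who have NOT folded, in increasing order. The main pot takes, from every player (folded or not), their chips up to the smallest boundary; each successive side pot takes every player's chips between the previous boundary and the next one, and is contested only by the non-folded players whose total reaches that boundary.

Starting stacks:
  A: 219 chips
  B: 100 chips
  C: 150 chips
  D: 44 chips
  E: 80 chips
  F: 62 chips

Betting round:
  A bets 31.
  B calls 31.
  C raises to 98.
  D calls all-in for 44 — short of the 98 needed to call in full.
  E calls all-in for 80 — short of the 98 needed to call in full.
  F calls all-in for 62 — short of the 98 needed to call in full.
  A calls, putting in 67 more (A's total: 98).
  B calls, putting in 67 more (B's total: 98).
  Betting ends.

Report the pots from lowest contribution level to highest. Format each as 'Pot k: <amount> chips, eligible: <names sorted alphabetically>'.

Contributions: A=98, B=98, C=98, D=44, E=80, F=62
Pot levels (distinct totals of non-folded players): 44, 62, 80, 98
Layer 1-44: 44 each from A, B, C, D, E, F = 44*6 = 264 chips; eligible A, B, C, D, E, F
Layer 45-62: 18 each from A, B, C, E, F = 18*5 = 90 chips; eligible A, B, C, E, F
Layer 63-80: 18 each from A, B, C, E = 18*4 = 72 chips; eligible A, B, C, E
Layer 81-98: 18 each from A, B, C = 18*3 = 54 chips; eligible A, B, C

Pot 1: 264 chips, eligible: A, B, C, D, E, F
Pot 2: 90 chips, eligible: A, B, C, E, F
Pot 3: 72 chips, eligible: A, B, C, E
Pot 4: 54 chips, eligible: A, B, C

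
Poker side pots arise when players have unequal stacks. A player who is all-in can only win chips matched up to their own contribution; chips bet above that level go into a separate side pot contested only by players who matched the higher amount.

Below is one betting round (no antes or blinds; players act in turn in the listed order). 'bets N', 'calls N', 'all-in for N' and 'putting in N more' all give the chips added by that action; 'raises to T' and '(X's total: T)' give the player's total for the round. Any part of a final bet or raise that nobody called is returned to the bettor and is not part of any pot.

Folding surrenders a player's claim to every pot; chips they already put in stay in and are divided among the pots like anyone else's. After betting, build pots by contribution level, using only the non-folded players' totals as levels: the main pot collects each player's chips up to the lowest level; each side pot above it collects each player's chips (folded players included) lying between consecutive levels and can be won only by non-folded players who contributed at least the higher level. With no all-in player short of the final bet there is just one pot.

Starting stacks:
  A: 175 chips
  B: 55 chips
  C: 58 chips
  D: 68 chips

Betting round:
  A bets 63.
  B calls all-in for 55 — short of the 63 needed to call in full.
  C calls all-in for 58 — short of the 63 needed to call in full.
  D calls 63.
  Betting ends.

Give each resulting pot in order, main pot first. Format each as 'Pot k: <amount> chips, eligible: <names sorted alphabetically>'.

Pot 1: 220 chips, eligible: A, B, C, D
Pot 2: 9 chips, eligible: A, C, D
Pot 3: 10 chips, eligible: A, D

Derivation:
Contributions: A=63, B=55, C=58, D=63
Pot levels (distinct totals of non-folded players): 55, 58, 63
Layer 1-55: 55 each from A, B, C, D = 55*4 = 220 chips; eligible A, B, C, D
Layer 56-58: 3 each from A, C, D = 3*3 = 9 chips; eligible A, C, D
Layer 59-63: 5 each from A, D = 5*2 = 10 chips; eligible A, D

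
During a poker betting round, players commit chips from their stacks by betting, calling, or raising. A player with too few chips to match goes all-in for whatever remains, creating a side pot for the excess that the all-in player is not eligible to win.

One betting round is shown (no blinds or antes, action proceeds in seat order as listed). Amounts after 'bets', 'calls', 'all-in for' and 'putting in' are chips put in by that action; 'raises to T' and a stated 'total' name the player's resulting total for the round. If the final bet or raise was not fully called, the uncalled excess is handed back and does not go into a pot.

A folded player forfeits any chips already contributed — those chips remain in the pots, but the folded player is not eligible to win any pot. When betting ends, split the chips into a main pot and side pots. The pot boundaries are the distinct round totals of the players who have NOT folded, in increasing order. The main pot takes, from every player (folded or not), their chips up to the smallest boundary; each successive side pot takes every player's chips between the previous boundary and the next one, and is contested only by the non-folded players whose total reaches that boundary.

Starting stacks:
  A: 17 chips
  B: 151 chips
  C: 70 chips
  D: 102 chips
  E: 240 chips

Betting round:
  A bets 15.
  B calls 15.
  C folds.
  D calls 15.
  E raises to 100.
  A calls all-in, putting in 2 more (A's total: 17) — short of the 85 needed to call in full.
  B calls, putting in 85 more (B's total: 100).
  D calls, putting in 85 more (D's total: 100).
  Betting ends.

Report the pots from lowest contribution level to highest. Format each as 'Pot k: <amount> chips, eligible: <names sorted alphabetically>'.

Pot 1: 68 chips, eligible: A, B, D, E
Pot 2: 249 chips, eligible: B, D, E

Derivation:
Contributions: A=17, B=100, D=100, E=100
Folded: C
Pot levels (distinct totals of non-folded players): 17, 100
Layer 1-17: 17 each from A, B, D, E = 17*4 = 68 chips; eligible A, B, D, E
Layer 18-100: 83 each from B, D, E = 83*3 = 249 chips; eligible B, D, E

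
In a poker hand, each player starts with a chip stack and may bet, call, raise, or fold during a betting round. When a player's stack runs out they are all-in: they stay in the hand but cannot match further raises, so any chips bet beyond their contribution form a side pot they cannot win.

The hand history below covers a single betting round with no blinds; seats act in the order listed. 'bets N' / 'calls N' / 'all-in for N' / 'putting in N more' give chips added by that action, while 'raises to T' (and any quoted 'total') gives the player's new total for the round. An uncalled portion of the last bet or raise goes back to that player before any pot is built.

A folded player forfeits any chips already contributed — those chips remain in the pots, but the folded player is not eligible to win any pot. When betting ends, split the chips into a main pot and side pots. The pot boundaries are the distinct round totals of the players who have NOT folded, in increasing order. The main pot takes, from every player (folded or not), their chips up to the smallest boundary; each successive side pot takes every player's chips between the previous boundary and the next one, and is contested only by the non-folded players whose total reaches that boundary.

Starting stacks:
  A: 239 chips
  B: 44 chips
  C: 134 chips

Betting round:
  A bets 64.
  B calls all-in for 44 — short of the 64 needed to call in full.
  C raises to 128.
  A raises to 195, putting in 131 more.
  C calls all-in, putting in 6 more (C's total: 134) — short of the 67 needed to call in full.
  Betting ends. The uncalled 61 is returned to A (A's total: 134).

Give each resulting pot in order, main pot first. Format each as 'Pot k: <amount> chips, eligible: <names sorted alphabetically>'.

Contributions (after 61 returned to A): A=134, B=44, C=134
Pot levels (distinct totals of non-folded players): 44, 134
Layer 1-44: 44 each from A, B, C = 44*3 = 132 chips; eligible A, B, C
Layer 45-134: 90 each from A, C = 90*2 = 180 chips; eligible A, C

Pot 1: 132 chips, eligible: A, B, C
Pot 2: 180 chips, eligible: A, C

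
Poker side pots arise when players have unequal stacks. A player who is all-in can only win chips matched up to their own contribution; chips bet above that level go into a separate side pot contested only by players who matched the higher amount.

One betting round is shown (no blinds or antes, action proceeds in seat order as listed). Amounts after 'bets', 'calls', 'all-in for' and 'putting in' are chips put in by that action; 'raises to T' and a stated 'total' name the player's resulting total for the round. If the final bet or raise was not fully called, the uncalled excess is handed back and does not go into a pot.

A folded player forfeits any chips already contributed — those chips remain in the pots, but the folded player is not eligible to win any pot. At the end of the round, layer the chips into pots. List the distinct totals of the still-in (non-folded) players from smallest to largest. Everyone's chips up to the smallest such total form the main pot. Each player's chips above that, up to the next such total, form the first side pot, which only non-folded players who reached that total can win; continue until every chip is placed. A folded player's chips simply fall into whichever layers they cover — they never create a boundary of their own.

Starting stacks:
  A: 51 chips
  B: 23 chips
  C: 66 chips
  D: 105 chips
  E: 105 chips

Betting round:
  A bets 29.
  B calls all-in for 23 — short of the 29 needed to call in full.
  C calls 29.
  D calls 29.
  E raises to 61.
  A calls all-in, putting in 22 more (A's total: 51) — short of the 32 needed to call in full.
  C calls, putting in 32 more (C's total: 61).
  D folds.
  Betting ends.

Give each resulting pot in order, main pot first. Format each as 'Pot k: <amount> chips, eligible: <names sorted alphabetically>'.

Pot 1: 115 chips, eligible: A, B, C, E
Pot 2: 90 chips, eligible: A, C, E
Pot 3: 20 chips, eligible: C, E

Derivation:
Contributions: A=51, B=23, C=61, D=29, E=61
Folded: D
Pot levels (distinct totals of non-folded players): 23, 51, 61
Layer 1-23: 23 each from A, B, C, D, E = 23*5 = 115 chips; eligible A, B, C, E
Layer 24-51: A 28 + C 28 + D 6 + E 28 = 90 chips; eligible A, C, E
Layer 52-61: 10 each from C, E = 10*2 = 20 chips; eligible C, E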